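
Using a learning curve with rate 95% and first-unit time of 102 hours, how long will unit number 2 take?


Formula: T_n = T_1 * (learning_rate)^(log2(n)) where learning_rate = rate/100
Doublings = log2(2) = 1
T_n = 102 * 0.95^1
T_n = 102 * 0.95 = 96.9 hours

96.9 hours


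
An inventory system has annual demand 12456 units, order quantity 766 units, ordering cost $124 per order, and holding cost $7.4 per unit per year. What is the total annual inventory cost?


TC = 12456/766 * 124 + 766/2 * 7.4

$4850.58


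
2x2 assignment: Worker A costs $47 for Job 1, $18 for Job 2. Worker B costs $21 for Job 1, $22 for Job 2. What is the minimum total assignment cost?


Option 1: A->1 + B->2 = $47 + $22 = $69
Option 2: A->2 + B->1 = $18 + $21 = $39
Min cost = min($69, $39) = $39

$39


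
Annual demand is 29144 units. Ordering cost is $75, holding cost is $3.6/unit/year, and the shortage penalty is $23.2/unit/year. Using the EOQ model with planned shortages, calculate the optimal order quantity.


Formula: EOQ* = sqrt(2DS/H) * sqrt((H+P)/P)
Base EOQ = sqrt(2*29144*75/3.6) = 1101.97 units
Correction = sqrt((3.6+23.2)/23.2) = 1.07479
EOQ* = 1101.97 * 1.07479 = 1184.4 units

1184.4 units


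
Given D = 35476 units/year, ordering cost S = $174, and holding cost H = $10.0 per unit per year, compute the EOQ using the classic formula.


Formula: EOQ = sqrt(2 * D * S / H)
Numerator: 2 * 35476 * 174 = 12345648
2DS/H = 12345648 / 10.0 = 1234564.8
EOQ = sqrt(1234564.8) = 1111.1 units

1111.1 units


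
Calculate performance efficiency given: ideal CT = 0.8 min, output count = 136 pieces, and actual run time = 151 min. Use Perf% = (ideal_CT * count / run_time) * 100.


Formula: Performance = (Ideal CT * Total Count) / Run Time * 100
Ideal output time = 0.8 * 136 = 108.8 min
Performance = 108.8 / 151 * 100 = 72.1%

72.1%


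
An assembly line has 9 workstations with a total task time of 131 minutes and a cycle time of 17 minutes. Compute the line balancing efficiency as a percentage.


Formula: Efficiency = Sum of Task Times / (N_stations * CT) * 100
Total station capacity = 9 stations * 17 min = 153 min
Efficiency = 131 / 153 * 100 = 85.6%

85.6%


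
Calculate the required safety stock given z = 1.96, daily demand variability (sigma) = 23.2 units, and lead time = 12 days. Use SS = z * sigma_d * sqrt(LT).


Formula: SS = z * sigma_d * sqrt(LT)
sqrt(LT) = sqrt(12) = 3.4641
SS = 1.96 * 23.2 * 3.4641
SS = 157.5 units

157.5 units


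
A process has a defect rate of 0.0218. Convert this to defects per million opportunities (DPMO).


DPMO = defect_rate * 1000000 = 0.0218 * 1000000

21800


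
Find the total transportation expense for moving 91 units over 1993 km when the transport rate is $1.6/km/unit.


TC = dist * cost * units = 1993 * 1.6 * 91 = $290180.80

$290180.80


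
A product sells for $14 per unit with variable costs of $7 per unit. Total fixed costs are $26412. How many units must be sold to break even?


Formula: BEQ = Fixed Costs / (Price - Variable Cost)
Contribution margin = $14 - $7 = $7/unit
BEQ = ceil($26412 / $7/unit) = ceil(3773.14) = 3774 units

3774 units


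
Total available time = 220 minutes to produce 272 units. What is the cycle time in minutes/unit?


Formula: CT = Available Time / Number of Units
CT = 220 min / 272 units
CT = 0.81 min/unit

0.81 min/unit


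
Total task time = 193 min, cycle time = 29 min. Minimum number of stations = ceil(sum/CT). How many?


Formula: N_min = ceil(Sum of Task Times / Cycle Time)
N_min = ceil(193 min / 29 min) = ceil(6.6552)
N_min = 7 stations

7


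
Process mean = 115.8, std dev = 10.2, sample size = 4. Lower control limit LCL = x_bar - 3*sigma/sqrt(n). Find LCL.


LCL = 115.8 - 3 * 10.2 / sqrt(4)

100.5


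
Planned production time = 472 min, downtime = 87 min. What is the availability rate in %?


Formula: Availability = (Planned Time - Downtime) / Planned Time * 100
Uptime = 472 - 87 = 385 min
Availability = 385 / 472 * 100 = 81.6%

81.6%


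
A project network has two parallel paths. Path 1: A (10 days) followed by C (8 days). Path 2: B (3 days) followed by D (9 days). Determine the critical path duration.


Path 1 = 10 + 8 = 18 days
Path 2 = 3 + 9 = 12 days
Duration = max(18, 12) = 18 days

18 days


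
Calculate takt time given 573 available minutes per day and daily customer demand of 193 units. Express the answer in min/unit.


Formula: Takt Time = Available Production Time / Customer Demand
Takt = 573 min/day / 193 units/day
Takt = 2.97 min/unit

2.97 min/unit


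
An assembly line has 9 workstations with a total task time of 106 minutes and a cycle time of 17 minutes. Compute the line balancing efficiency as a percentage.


Formula: Efficiency = Sum of Task Times / (N_stations * CT) * 100
Total station capacity = 9 stations * 17 min = 153 min
Efficiency = 106 / 153 * 100 = 69.3%

69.3%


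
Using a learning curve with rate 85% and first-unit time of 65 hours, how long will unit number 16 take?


Formula: T_n = T_1 * (learning_rate)^(log2(n)) where learning_rate = rate/100
Doublings = log2(16) = 4
T_n = 65 * 0.85^4
T_n = 65 * 0.522 = 33.9 hours

33.9 hours


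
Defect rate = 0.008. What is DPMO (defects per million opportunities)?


DPMO = defect_rate * 1000000 = 0.008 * 1000000

8000


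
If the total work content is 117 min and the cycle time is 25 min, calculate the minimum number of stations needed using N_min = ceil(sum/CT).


Formula: N_min = ceil(Sum of Task Times / Cycle Time)
N_min = ceil(117 min / 25 min) = ceil(4.68)
N_min = 5 stations

5


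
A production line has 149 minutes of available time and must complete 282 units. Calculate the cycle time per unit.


Formula: CT = Available Time / Number of Units
CT = 149 min / 282 units
CT = 0.53 min/unit

0.53 min/unit


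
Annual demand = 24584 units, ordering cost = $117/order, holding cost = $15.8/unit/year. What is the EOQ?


Formula: EOQ = sqrt(2 * D * S / H)
Numerator: 2 * 24584 * 117 = 5752656
2DS/H = 5752656 / 15.8 = 364092.2
EOQ = sqrt(364092.2) = 603.4 units

603.4 units


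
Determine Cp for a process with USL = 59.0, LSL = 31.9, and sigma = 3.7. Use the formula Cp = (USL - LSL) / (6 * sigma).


Cp = (59.0 - 31.9) / (6 * 3.7)

1.22


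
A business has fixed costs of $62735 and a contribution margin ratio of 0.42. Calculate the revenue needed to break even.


Formula: BER = Fixed Costs / Contribution Margin Ratio
BER = $62735 / 0.42
BER = $149369.05 (to the nearest cent)

$149369.05


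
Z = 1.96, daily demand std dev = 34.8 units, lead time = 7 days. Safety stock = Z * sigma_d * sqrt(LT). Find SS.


Formula: SS = z * sigma_d * sqrt(LT)
sqrt(LT) = sqrt(7) = 2.6458
SS = 1.96 * 34.8 * 2.6458
SS = 180.5 units

180.5 units


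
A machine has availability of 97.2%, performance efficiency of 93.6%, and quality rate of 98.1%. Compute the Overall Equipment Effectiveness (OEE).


Formula: OEE = Availability * Performance * Quality / 10000
A * P = 97.2% * 93.6% / 100 = 90.98%
OEE = 90.98% * 98.1% / 100 = 89.3%

89.3%


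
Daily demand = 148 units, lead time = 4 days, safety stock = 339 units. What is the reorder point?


Formula: ROP = (Daily Demand * Lead Time) + Safety Stock
Demand during lead time = 148 * 4 = 592 units
ROP = 592 + 339 = 931 units

931 units


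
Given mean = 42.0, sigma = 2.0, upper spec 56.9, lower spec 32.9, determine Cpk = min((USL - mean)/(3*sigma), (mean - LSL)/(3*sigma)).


Cpu = (56.9 - 42.0) / (3 * 2.0) = 2.48
Cpl = (42.0 - 32.9) / (3 * 2.0) = 1.52
Cpk = min(2.48, 1.52) = 1.52

1.52


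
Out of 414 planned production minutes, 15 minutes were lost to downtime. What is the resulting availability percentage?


Formula: Availability = (Planned Time - Downtime) / Planned Time * 100
Uptime = 414 - 15 = 399 min
Availability = 399 / 414 * 100 = 96.4%

96.4%


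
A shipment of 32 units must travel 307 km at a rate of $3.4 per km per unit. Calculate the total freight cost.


TC = dist * cost * units = 307 * 3.4 * 32 = $33401.60

$33401.60


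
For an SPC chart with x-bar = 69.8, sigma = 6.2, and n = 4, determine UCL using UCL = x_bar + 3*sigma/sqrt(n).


UCL = 69.8 + 3 * 6.2 / sqrt(4)

79.1


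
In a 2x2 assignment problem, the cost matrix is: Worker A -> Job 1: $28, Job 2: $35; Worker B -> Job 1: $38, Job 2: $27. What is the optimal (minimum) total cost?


Option 1: A->1 + B->2 = $28 + $27 = $55
Option 2: A->2 + B->1 = $35 + $38 = $73
Min cost = min($55, $73) = $55

$55


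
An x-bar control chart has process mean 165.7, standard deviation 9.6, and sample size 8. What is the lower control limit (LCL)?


LCL = 165.7 - 3 * 9.6 / sqrt(8)

155.52


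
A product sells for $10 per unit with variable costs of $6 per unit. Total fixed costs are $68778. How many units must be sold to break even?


Formula: BEQ = Fixed Costs / (Price - Variable Cost)
Contribution margin = $10 - $6 = $4/unit
BEQ = ceil($68778 / $4/unit) = ceil(17194.5) = 17195 units

17195 units


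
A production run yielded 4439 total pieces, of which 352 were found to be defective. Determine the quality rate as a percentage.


Formula: Quality Rate = Good Pieces / Total Pieces * 100
Good pieces = 4439 - 352 = 4087
QR = 4087 / 4439 * 100 = 92.1%

92.1%


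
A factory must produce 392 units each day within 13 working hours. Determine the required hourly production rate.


Formula: Production Rate = Daily Demand / Available Hours
Rate = 392 units/day / 13 hours/day
Rate = 30.2 units/hour

30.2 units/hour


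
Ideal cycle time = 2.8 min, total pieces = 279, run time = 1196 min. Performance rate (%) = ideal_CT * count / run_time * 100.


Formula: Performance = (Ideal CT * Total Count) / Run Time * 100
Ideal output time = 2.8 * 279 = 781.2 min
Performance = 781.2 / 1196 * 100 = 65.3%

65.3%


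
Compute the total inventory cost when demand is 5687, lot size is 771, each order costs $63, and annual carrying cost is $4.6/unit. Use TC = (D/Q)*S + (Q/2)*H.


TC = 5687/771 * 63 + 771/2 * 4.6

$2238.00


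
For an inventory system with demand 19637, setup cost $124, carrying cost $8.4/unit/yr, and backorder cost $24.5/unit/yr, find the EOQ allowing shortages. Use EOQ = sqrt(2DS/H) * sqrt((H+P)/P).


Formula: EOQ* = sqrt(2DS/H) * sqrt((H+P)/P)
Base EOQ = sqrt(2*19637*124/8.4) = 761.42 units
Correction = sqrt((8.4+24.5)/24.5) = 1.15882
EOQ* = 761.42 * 1.15882 = 882.3 units

882.3 units


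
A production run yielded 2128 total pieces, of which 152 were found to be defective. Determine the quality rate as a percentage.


Formula: Quality Rate = Good Pieces / Total Pieces * 100
Good pieces = 2128 - 152 = 1976
QR = 1976 / 2128 * 100 = 92.9%

92.9%


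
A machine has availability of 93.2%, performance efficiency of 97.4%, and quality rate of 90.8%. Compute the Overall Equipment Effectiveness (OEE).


Formula: OEE = Availability * Performance * Quality / 10000
A * P = 93.2% * 97.4% / 100 = 90.78%
OEE = 90.78% * 90.8% / 100 = 82.4%

82.4%


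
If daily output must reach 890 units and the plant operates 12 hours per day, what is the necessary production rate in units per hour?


Formula: Production Rate = Daily Demand / Available Hours
Rate = 890 units/day / 12 hours/day
Rate = 74.2 units/hour

74.2 units/hour


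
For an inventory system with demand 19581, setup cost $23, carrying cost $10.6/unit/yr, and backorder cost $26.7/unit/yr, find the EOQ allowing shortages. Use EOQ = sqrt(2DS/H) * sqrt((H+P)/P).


Formula: EOQ* = sqrt(2DS/H) * sqrt((H+P)/P)
Base EOQ = sqrt(2*19581*23/10.6) = 291.5 units
Correction = sqrt((10.6+26.7)/26.7) = 1.18195
EOQ* = 291.5 * 1.18195 = 344.5 units

344.5 units


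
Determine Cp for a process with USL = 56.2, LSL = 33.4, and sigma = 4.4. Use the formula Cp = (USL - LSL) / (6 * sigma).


Cp = (56.2 - 33.4) / (6 * 4.4)

0.86


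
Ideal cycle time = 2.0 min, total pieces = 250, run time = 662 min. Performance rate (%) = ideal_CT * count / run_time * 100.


Formula: Performance = (Ideal CT * Total Count) / Run Time * 100
Ideal output time = 2.0 * 250 = 500.0 min
Performance = 500.0 / 662 * 100 = 75.5%

75.5%


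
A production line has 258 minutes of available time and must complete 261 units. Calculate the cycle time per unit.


Formula: CT = Available Time / Number of Units
CT = 258 min / 261 units
CT = 0.99 min/unit

0.99 min/unit


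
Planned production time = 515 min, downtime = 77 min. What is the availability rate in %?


Formula: Availability = (Planned Time - Downtime) / Planned Time * 100
Uptime = 515 - 77 = 438 min
Availability = 438 / 515 * 100 = 85.0%

85.0%


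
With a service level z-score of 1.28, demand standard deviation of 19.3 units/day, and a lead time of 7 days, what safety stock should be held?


Formula: SS = z * sigma_d * sqrt(LT)
sqrt(LT) = sqrt(7) = 2.6458
SS = 1.28 * 19.3 * 2.6458
SS = 65.4 units

65.4 units


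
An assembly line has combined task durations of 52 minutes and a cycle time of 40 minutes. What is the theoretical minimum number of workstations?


Formula: N_min = ceil(Sum of Task Times / Cycle Time)
N_min = ceil(52 min / 40 min) = ceil(1.3)
N_min = 2 stations

2


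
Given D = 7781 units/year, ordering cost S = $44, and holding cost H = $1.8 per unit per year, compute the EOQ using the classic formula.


Formula: EOQ = sqrt(2 * D * S / H)
Numerator: 2 * 7781 * 44 = 684728
2DS/H = 684728 / 1.8 = 380404.4
EOQ = sqrt(380404.4) = 616.8 units

616.8 units


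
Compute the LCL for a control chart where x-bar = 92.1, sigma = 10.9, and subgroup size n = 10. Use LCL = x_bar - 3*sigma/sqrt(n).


LCL = 92.1 - 3 * 10.9 / sqrt(10)

81.76


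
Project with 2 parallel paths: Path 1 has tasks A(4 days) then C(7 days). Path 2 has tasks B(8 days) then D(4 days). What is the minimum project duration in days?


Path 1 = 4 + 7 = 11 days
Path 2 = 8 + 4 = 12 days
Duration = max(11, 12) = 12 days

12 days


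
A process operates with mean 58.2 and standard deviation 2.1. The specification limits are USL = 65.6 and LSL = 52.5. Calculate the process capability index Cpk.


Cpu = (65.6 - 58.2) / (3 * 2.1) = 1.17
Cpl = (58.2 - 52.5) / (3 * 2.1) = 0.9
Cpk = min(1.17, 0.9) = 0.9

0.9


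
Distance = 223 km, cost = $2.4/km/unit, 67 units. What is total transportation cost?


TC = dist * cost * units = 223 * 2.4 * 67 = $35858.40

$35858.40


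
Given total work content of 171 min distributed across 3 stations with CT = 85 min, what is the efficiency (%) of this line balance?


Formula: Efficiency = Sum of Task Times / (N_stations * CT) * 100
Total station capacity = 3 stations * 85 min = 255 min
Efficiency = 171 / 255 * 100 = 67.1%

67.1%


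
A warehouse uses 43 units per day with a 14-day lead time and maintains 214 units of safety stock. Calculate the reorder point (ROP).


Formula: ROP = (Daily Demand * Lead Time) + Safety Stock
Demand during lead time = 43 * 14 = 602 units
ROP = 602 + 214 = 816 units

816 units


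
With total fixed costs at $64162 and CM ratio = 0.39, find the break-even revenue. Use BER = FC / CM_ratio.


Formula: BER = Fixed Costs / Contribution Margin Ratio
BER = $64162 / 0.39
BER = $164517.95 (to the nearest cent)

$164517.95


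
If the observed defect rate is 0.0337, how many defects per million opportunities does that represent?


DPMO = defect_rate * 1000000 = 0.0337 * 1000000

33700


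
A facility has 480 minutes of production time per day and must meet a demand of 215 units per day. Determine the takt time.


Formula: Takt Time = Available Production Time / Customer Demand
Takt = 480 min/day / 215 units/day
Takt = 2.23 min/unit

2.23 min/unit


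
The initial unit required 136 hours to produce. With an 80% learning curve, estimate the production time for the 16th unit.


Formula: T_n = T_1 * (learning_rate)^(log2(n)) where learning_rate = rate/100
Doublings = log2(16) = 4
T_n = 136 * 0.8^4
T_n = 136 * 0.4096 = 55.7 hours

55.7 hours


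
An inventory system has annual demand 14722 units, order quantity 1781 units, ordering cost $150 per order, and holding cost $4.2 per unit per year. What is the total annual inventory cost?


TC = 14722/1781 * 150 + 1781/2 * 4.2

$4980.02


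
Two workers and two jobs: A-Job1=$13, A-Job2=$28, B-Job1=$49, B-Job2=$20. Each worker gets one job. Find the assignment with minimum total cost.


Option 1: A->1 + B->2 = $13 + $20 = $33
Option 2: A->2 + B->1 = $28 + $49 = $77
Min cost = min($33, $77) = $33

$33


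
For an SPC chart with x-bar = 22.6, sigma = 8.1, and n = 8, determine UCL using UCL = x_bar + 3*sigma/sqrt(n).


UCL = 22.6 + 3 * 8.1 / sqrt(8)

31.19


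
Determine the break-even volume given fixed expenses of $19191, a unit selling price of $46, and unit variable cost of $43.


Formula: BEQ = Fixed Costs / (Price - Variable Cost)
Contribution margin = $46 - $43 = $3/unit
BEQ = ceil($19191 / $3/unit) = ceil(6397.0) = 6397 units

6397 units


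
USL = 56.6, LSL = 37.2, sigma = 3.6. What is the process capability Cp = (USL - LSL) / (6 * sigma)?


Cp = (56.6 - 37.2) / (6 * 3.6)

0.9


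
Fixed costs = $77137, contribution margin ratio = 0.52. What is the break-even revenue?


Formula: BER = Fixed Costs / Contribution Margin Ratio
BER = $77137 / 0.52
BER = $148340.38 (to the nearest cent)

$148340.38


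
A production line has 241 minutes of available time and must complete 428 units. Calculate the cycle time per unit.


Formula: CT = Available Time / Number of Units
CT = 241 min / 428 units
CT = 0.56 min/unit

0.56 min/unit


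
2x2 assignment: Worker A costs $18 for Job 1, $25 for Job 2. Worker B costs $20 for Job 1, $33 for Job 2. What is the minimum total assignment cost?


Option 1: A->1 + B->2 = $18 + $33 = $51
Option 2: A->2 + B->1 = $25 + $20 = $45
Min cost = min($51, $45) = $45

$45


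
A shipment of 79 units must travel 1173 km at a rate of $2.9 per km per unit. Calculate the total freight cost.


TC = dist * cost * units = 1173 * 2.9 * 79 = $268734.30

$268734.30


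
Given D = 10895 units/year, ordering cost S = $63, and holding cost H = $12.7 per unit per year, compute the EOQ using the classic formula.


Formula: EOQ = sqrt(2 * D * S / H)
Numerator: 2 * 10895 * 63 = 1372770
2DS/H = 1372770 / 12.7 = 108092.1
EOQ = sqrt(108092.1) = 328.8 units

328.8 units


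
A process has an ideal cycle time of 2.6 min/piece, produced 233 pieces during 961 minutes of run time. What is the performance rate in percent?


Formula: Performance = (Ideal CT * Total Count) / Run Time * 100
Ideal output time = 2.6 * 233 = 605.8 min
Performance = 605.8 / 961 * 100 = 63.0%

63.0%


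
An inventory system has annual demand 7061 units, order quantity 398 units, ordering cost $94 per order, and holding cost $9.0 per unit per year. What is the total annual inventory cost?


TC = 7061/398 * 94 + 398/2 * 9.0

$3458.67


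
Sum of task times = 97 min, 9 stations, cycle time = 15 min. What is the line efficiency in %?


Formula: Efficiency = Sum of Task Times / (N_stations * CT) * 100
Total station capacity = 9 stations * 15 min = 135 min
Efficiency = 97 / 135 * 100 = 71.9%

71.9%


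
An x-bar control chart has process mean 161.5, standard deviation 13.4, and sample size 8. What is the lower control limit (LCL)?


LCL = 161.5 - 3 * 13.4 / sqrt(8)

147.29


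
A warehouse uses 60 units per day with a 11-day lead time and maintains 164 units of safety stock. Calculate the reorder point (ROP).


Formula: ROP = (Daily Demand * Lead Time) + Safety Stock
Demand during lead time = 60 * 11 = 660 units
ROP = 660 + 164 = 824 units

824 units


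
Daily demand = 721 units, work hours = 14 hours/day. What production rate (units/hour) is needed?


Formula: Production Rate = Daily Demand / Available Hours
Rate = 721 units/day / 14 hours/day
Rate = 51.5 units/hour

51.5 units/hour


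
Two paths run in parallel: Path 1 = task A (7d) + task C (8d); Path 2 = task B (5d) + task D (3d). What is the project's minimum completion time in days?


Path 1 = 7 + 8 = 15 days
Path 2 = 5 + 3 = 8 days
Duration = max(15, 8) = 15 days

15 days


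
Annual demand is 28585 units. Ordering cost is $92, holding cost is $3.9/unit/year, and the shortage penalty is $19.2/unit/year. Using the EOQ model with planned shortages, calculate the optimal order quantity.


Formula: EOQ* = sqrt(2DS/H) * sqrt((H+P)/P)
Base EOQ = sqrt(2*28585*92/3.9) = 1161.3 units
Correction = sqrt((3.9+19.2)/19.2) = 1.09687
EOQ* = 1161.3 * 1.09687 = 1273.8 units

1273.8 units


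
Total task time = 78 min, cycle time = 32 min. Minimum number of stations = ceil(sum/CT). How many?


Formula: N_min = ceil(Sum of Task Times / Cycle Time)
N_min = ceil(78 min / 32 min) = ceil(2.4375)
N_min = 3 stations

3


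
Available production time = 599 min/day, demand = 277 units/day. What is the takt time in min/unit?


Formula: Takt Time = Available Production Time / Customer Demand
Takt = 599 min/day / 277 units/day
Takt = 2.16 min/unit

2.16 min/unit


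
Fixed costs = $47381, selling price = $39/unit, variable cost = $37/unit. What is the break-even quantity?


Formula: BEQ = Fixed Costs / (Price - Variable Cost)
Contribution margin = $39 - $37 = $2/unit
BEQ = ceil($47381 / $2/unit) = ceil(23690.5) = 23691 units

23691 units


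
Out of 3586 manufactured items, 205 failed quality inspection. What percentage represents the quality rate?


Formula: Quality Rate = Good Pieces / Total Pieces * 100
Good pieces = 3586 - 205 = 3381
QR = 3381 / 3586 * 100 = 94.3%

94.3%


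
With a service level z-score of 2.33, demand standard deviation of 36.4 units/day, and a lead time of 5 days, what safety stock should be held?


Formula: SS = z * sigma_d * sqrt(LT)
sqrt(LT) = sqrt(5) = 2.2361
SS = 2.33 * 36.4 * 2.2361
SS = 189.6 units

189.6 units


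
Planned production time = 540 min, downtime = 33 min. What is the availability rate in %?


Formula: Availability = (Planned Time - Downtime) / Planned Time * 100
Uptime = 540 - 33 = 507 min
Availability = 507 / 540 * 100 = 93.9%

93.9%


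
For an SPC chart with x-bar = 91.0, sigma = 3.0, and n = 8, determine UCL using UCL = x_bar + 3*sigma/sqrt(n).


UCL = 91.0 + 3 * 3.0 / sqrt(8)

94.18


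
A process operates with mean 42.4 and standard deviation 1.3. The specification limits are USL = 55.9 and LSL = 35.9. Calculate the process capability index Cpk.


Cpu = (55.9 - 42.4) / (3 * 1.3) = 3.46
Cpl = (42.4 - 35.9) / (3 * 1.3) = 1.67
Cpk = min(3.46, 1.67) = 1.67

1.67


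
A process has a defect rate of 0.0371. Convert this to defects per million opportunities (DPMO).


DPMO = defect_rate * 1000000 = 0.0371 * 1000000

37100


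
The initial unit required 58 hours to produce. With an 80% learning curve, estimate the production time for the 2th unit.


Formula: T_n = T_1 * (learning_rate)^(log2(n)) where learning_rate = rate/100
Doublings = log2(2) = 1
T_n = 58 * 0.8^1
T_n = 58 * 0.8 = 46.4 hours

46.4 hours


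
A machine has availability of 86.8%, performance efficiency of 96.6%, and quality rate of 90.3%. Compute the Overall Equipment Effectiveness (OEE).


Formula: OEE = Availability * Performance * Quality / 10000
A * P = 86.8% * 96.6% / 100 = 83.85%
OEE = 83.85% * 90.3% / 100 = 75.7%

75.7%


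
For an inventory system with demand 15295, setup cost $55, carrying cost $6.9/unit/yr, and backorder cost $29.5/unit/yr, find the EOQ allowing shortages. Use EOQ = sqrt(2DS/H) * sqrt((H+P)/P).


Formula: EOQ* = sqrt(2DS/H) * sqrt((H+P)/P)
Base EOQ = sqrt(2*15295*55/6.9) = 493.79 units
Correction = sqrt((6.9+29.5)/29.5) = 1.11081
EOQ* = 493.79 * 1.11081 = 548.5 units

548.5 units


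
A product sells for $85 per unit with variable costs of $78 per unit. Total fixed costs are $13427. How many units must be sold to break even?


Formula: BEQ = Fixed Costs / (Price - Variable Cost)
Contribution margin = $85 - $78 = $7/unit
BEQ = ceil($13427 / $7/unit) = ceil(1918.14) = 1919 units

1919 units


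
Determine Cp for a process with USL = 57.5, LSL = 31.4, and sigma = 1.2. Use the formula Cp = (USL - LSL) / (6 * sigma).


Cp = (57.5 - 31.4) / (6 * 1.2)

3.63


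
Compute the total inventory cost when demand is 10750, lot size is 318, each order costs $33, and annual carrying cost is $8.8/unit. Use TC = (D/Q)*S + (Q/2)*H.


TC = 10750/318 * 33 + 318/2 * 8.8

$2514.77


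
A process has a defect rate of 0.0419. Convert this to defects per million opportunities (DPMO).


DPMO = defect_rate * 1000000 = 0.0419 * 1000000

41900


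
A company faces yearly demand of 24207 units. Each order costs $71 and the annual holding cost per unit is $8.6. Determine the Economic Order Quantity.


Formula: EOQ = sqrt(2 * D * S / H)
Numerator: 2 * 24207 * 71 = 3437394
2DS/H = 3437394 / 8.6 = 399697.0
EOQ = sqrt(399697.0) = 632.2 units

632.2 units


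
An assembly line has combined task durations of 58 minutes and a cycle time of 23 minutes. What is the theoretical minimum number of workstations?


Formula: N_min = ceil(Sum of Task Times / Cycle Time)
N_min = ceil(58 min / 23 min) = ceil(2.5217)
N_min = 3 stations

3


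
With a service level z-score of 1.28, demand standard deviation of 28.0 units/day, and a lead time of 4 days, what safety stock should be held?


Formula: SS = z * sigma_d * sqrt(LT)
sqrt(LT) = sqrt(4) = 2.0
SS = 1.28 * 28.0 * 2.0
SS = 71.7 units

71.7 units


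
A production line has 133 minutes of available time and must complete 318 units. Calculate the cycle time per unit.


Formula: CT = Available Time / Number of Units
CT = 133 min / 318 units
CT = 0.42 min/unit

0.42 min/unit


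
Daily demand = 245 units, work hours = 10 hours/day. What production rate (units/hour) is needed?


Formula: Production Rate = Daily Demand / Available Hours
Rate = 245 units/day / 10 hours/day
Rate = 24.5 units/hour

24.5 units/hour


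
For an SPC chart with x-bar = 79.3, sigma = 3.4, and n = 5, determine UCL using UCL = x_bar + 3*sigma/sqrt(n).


UCL = 79.3 + 3 * 3.4 / sqrt(5)

83.86


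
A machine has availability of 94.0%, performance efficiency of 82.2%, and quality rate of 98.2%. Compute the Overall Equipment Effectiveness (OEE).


Formula: OEE = Availability * Performance * Quality / 10000
A * P = 94.0% * 82.2% / 100 = 77.27%
OEE = 77.27% * 98.2% / 100 = 75.9%

75.9%


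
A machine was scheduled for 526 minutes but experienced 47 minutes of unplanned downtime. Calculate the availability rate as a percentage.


Formula: Availability = (Planned Time - Downtime) / Planned Time * 100
Uptime = 526 - 47 = 479 min
Availability = 479 / 526 * 100 = 91.1%

91.1%


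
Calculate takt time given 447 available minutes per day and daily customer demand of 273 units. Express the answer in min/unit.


Formula: Takt Time = Available Production Time / Customer Demand
Takt = 447 min/day / 273 units/day
Takt = 1.64 min/unit

1.64 min/unit


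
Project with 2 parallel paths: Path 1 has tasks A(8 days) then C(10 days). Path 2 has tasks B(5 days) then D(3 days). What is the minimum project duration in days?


Path 1 = 8 + 10 = 18 days
Path 2 = 5 + 3 = 8 days
Duration = max(18, 8) = 18 days

18 days


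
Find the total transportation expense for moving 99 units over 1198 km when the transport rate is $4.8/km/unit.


TC = dist * cost * units = 1198 * 4.8 * 99 = $569289.60

$569289.60


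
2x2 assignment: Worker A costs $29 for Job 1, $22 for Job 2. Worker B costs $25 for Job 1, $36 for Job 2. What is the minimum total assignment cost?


Option 1: A->1 + B->2 = $29 + $36 = $65
Option 2: A->2 + B->1 = $22 + $25 = $47
Min cost = min($65, $47) = $47

$47


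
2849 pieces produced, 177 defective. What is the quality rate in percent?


Formula: Quality Rate = Good Pieces / Total Pieces * 100
Good pieces = 2849 - 177 = 2672
QR = 2672 / 2849 * 100 = 93.8%

93.8%


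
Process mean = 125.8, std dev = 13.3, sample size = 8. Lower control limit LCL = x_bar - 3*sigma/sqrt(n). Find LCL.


LCL = 125.8 - 3 * 13.3 / sqrt(8)

111.69


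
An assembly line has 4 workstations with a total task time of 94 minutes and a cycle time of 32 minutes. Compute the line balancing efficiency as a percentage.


Formula: Efficiency = Sum of Task Times / (N_stations * CT) * 100
Total station capacity = 4 stations * 32 min = 128 min
Efficiency = 94 / 128 * 100 = 73.4%

73.4%


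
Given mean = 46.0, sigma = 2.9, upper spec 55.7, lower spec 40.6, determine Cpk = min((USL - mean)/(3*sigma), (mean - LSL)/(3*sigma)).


Cpu = (55.7 - 46.0) / (3 * 2.9) = 1.11
Cpl = (46.0 - 40.6) / (3 * 2.9) = 0.62
Cpk = min(1.11, 0.62) = 0.62

0.62


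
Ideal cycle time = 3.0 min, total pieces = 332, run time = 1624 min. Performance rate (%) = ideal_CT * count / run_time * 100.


Formula: Performance = (Ideal CT * Total Count) / Run Time * 100
Ideal output time = 3.0 * 332 = 996.0 min
Performance = 996.0 / 1624 * 100 = 61.3%

61.3%


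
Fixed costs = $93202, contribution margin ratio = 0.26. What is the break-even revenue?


Formula: BER = Fixed Costs / Contribution Margin Ratio
BER = $93202 / 0.26
BER = $358469.23 (to the nearest cent)

$358469.23


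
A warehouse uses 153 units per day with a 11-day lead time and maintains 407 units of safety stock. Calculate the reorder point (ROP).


Formula: ROP = (Daily Demand * Lead Time) + Safety Stock
Demand during lead time = 153 * 11 = 1683 units
ROP = 1683 + 407 = 2090 units

2090 units


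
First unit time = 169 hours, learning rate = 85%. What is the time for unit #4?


Formula: T_n = T_1 * (learning_rate)^(log2(n)) where learning_rate = rate/100
Doublings = log2(4) = 2
T_n = 169 * 0.85^2
T_n = 169 * 0.7225 = 122.1 hours

122.1 hours


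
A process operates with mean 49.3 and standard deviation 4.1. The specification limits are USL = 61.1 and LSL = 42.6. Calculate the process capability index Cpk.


Cpu = (61.1 - 49.3) / (3 * 4.1) = 0.96
Cpl = (49.3 - 42.6) / (3 * 4.1) = 0.54
Cpk = min(0.96, 0.54) = 0.54

0.54


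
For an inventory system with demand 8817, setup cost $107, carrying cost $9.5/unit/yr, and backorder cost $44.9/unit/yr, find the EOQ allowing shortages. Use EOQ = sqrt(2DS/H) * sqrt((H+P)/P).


Formula: EOQ* = sqrt(2DS/H) * sqrt((H+P)/P)
Base EOQ = sqrt(2*8817*107/9.5) = 445.66 units
Correction = sqrt((9.5+44.9)/44.9) = 1.10072
EOQ* = 445.66 * 1.10072 = 490.5 units

490.5 units


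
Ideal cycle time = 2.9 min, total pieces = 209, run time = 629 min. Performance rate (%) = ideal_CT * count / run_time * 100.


Formula: Performance = (Ideal CT * Total Count) / Run Time * 100
Ideal output time = 2.9 * 209 = 606.1 min
Performance = 606.1 / 629 * 100 = 96.4%

96.4%


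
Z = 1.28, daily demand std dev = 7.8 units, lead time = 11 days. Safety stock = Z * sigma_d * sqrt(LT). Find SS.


Formula: SS = z * sigma_d * sqrt(LT)
sqrt(LT) = sqrt(11) = 3.3166
SS = 1.28 * 7.8 * 3.3166
SS = 33.1 units

33.1 units


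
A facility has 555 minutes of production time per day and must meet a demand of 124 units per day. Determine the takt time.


Formula: Takt Time = Available Production Time / Customer Demand
Takt = 555 min/day / 124 units/day
Takt = 4.48 min/unit

4.48 min/unit


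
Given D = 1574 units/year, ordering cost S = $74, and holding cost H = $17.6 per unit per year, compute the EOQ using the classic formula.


Formula: EOQ = sqrt(2 * D * S / H)
Numerator: 2 * 1574 * 74 = 232952
2DS/H = 232952 / 17.6 = 13235.9
EOQ = sqrt(13235.9) = 115.0 units

115.0 units


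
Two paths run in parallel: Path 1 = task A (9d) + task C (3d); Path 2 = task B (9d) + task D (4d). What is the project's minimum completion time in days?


Path 1 = 9 + 3 = 12 days
Path 2 = 9 + 4 = 13 days
Duration = max(12, 13) = 13 days

13 days


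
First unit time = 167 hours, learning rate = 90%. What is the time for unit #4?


Formula: T_n = T_1 * (learning_rate)^(log2(n)) where learning_rate = rate/100
Doublings = log2(4) = 2
T_n = 167 * 0.9^2
T_n = 167 * 0.81 = 135.3 hours

135.3 hours


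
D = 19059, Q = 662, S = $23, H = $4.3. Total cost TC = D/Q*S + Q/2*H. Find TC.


TC = 19059/662 * 23 + 662/2 * 4.3

$2085.47


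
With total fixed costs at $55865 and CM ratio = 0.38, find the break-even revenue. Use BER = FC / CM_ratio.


Formula: BER = Fixed Costs / Contribution Margin Ratio
BER = $55865 / 0.38
BER = $147013.16 (to the nearest cent)

$147013.16


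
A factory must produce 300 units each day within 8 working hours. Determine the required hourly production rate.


Formula: Production Rate = Daily Demand / Available Hours
Rate = 300 units/day / 8 hours/day
Rate = 37.5 units/hour

37.5 units/hour


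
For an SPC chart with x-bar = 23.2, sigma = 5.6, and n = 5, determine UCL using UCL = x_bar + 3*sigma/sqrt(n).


UCL = 23.2 + 3 * 5.6 / sqrt(5)

30.71


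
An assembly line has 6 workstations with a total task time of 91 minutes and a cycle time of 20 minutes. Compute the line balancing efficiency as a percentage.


Formula: Efficiency = Sum of Task Times / (N_stations * CT) * 100
Total station capacity = 6 stations * 20 min = 120 min
Efficiency = 91 / 120 * 100 = 75.8%

75.8%


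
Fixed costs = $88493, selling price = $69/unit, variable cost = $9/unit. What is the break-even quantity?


Formula: BEQ = Fixed Costs / (Price - Variable Cost)
Contribution margin = $69 - $9 = $60/unit
BEQ = ceil($88493 / $60/unit) = ceil(1474.88) = 1475 units

1475 units


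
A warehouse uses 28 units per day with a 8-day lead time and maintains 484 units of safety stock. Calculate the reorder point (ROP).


Formula: ROP = (Daily Demand * Lead Time) + Safety Stock
Demand during lead time = 28 * 8 = 224 units
ROP = 224 + 484 = 708 units

708 units


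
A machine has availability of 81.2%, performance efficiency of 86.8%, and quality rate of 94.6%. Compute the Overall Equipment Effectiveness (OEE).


Formula: OEE = Availability * Performance * Quality / 10000
A * P = 81.2% * 86.8% / 100 = 70.48%
OEE = 70.48% * 94.6% / 100 = 66.7%

66.7%


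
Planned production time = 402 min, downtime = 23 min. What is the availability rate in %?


Formula: Availability = (Planned Time - Downtime) / Planned Time * 100
Uptime = 402 - 23 = 379 min
Availability = 379 / 402 * 100 = 94.3%

94.3%


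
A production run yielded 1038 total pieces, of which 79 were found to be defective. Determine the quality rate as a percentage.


Formula: Quality Rate = Good Pieces / Total Pieces * 100
Good pieces = 1038 - 79 = 959
QR = 959 / 1038 * 100 = 92.4%

92.4%


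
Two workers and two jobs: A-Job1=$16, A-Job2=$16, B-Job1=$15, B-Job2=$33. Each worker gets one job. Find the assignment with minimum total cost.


Option 1: A->1 + B->2 = $16 + $33 = $49
Option 2: A->2 + B->1 = $16 + $15 = $31
Min cost = min($49, $31) = $31

$31


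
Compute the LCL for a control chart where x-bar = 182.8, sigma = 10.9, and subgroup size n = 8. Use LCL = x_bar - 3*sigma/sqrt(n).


LCL = 182.8 - 3 * 10.9 / sqrt(8)

171.24


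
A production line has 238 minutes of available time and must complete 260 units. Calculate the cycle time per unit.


Formula: CT = Available Time / Number of Units
CT = 238 min / 260 units
CT = 0.92 min/unit

0.92 min/unit


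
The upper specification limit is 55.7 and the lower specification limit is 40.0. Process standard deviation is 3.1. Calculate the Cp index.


Cp = (55.7 - 40.0) / (6 * 3.1)

0.84


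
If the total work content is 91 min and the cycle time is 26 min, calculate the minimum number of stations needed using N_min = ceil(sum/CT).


Formula: N_min = ceil(Sum of Task Times / Cycle Time)
N_min = ceil(91 min / 26 min) = ceil(3.5)
N_min = 4 stations

4


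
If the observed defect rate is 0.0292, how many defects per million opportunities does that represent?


DPMO = defect_rate * 1000000 = 0.0292 * 1000000

29200


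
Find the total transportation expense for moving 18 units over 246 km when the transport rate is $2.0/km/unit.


TC = dist * cost * units = 246 * 2.0 * 18 = $8856.00

$8856.00


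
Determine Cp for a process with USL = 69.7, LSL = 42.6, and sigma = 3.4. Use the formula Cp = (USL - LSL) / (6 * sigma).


Cp = (69.7 - 42.6) / (6 * 3.4)

1.33


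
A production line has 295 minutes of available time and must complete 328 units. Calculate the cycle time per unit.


Formula: CT = Available Time / Number of Units
CT = 295 min / 328 units
CT = 0.9 min/unit

0.9 min/unit


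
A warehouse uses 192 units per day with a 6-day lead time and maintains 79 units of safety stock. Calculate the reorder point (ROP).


Formula: ROP = (Daily Demand * Lead Time) + Safety Stock
Demand during lead time = 192 * 6 = 1152 units
ROP = 1152 + 79 = 1231 units

1231 units


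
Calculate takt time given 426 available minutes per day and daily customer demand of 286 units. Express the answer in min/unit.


Formula: Takt Time = Available Production Time / Customer Demand
Takt = 426 min/day / 286 units/day
Takt = 1.49 min/unit

1.49 min/unit


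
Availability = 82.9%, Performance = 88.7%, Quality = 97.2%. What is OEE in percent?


Formula: OEE = Availability * Performance * Quality / 10000
A * P = 82.9% * 88.7% / 100 = 73.53%
OEE = 73.53% * 97.2% / 100 = 71.5%

71.5%


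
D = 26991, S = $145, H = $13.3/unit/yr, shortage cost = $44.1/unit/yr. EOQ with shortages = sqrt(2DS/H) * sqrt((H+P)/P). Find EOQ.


Formula: EOQ* = sqrt(2DS/H) * sqrt((H+P)/P)
Base EOQ = sqrt(2*26991*145/13.3) = 767.15 units
Correction = sqrt((13.3+44.1)/44.1) = 1.14087
EOQ* = 767.15 * 1.14087 = 875.2 units

875.2 units


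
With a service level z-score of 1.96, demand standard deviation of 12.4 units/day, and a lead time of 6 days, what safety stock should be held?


Formula: SS = z * sigma_d * sqrt(LT)
sqrt(LT) = sqrt(6) = 2.4495
SS = 1.96 * 12.4 * 2.4495
SS = 59.5 units

59.5 units


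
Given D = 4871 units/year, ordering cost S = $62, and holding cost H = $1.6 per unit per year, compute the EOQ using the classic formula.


Formula: EOQ = sqrt(2 * D * S / H)
Numerator: 2 * 4871 * 62 = 604004
2DS/H = 604004 / 1.6 = 377502.5
EOQ = sqrt(377502.5) = 614.4 units

614.4 units


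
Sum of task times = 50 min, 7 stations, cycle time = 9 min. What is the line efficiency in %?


Formula: Efficiency = Sum of Task Times / (N_stations * CT) * 100
Total station capacity = 7 stations * 9 min = 63 min
Efficiency = 50 / 63 * 100 = 79.4%

79.4%


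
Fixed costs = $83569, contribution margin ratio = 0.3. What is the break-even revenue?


Formula: BER = Fixed Costs / Contribution Margin Ratio
BER = $83569 / 0.3
BER = $278563.33 (to the nearest cent)

$278563.33


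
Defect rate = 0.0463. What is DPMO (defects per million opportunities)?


DPMO = defect_rate * 1000000 = 0.0463 * 1000000

46300


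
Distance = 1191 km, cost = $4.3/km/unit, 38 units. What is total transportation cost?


TC = dist * cost * units = 1191 * 4.3 * 38 = $194609.40

$194609.40


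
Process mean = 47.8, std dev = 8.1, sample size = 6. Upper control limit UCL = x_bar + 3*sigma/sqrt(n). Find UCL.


UCL = 47.8 + 3 * 8.1 / sqrt(6)

57.72


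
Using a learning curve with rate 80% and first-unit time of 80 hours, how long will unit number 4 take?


Formula: T_n = T_1 * (learning_rate)^(log2(n)) where learning_rate = rate/100
Doublings = log2(4) = 2
T_n = 80 * 0.8^2
T_n = 80 * 0.64 = 51.2 hours

51.2 hours


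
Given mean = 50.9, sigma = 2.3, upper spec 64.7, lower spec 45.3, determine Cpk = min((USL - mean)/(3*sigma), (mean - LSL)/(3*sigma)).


Cpu = (64.7 - 50.9) / (3 * 2.3) = 2.0
Cpl = (50.9 - 45.3) / (3 * 2.3) = 0.81
Cpk = min(2.0, 0.81) = 0.81

0.81


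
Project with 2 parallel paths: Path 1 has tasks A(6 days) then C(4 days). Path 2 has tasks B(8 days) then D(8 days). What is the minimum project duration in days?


Path 1 = 6 + 4 = 10 days
Path 2 = 8 + 8 = 16 days
Duration = max(10, 16) = 16 days

16 days
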